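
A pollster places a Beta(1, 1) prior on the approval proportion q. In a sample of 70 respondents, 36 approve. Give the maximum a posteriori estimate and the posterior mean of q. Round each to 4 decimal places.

MAP = 0.5143, posterior mean = 0.5139

Posterior: Beta(1+36, 1+34) = Beta(37, 35).
Mode = (37−1)/(37+35−2) = 36/70 = 0.5143.
With a flat prior the MAP equals the MLE, 36/70.
Mean = 37/(37+35) = 37/72 = 0.5139.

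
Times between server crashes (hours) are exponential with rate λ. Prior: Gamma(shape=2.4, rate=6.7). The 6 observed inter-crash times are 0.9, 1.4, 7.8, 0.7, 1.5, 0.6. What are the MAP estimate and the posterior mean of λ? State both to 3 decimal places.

MAP = 0.378; posterior mean = 0.429

Σ times = 12.9. Posterior: Gamma(shape = 2.4+6 = 8.4, rate = 6.7+12.9 = 19.6).
Mode = (α−1)/β = 7.4/19.6 = 0.378.
Mean = α/β = 8.4/19.6 = 0.429.
Right-skewed posterior ⇒ mode < mean.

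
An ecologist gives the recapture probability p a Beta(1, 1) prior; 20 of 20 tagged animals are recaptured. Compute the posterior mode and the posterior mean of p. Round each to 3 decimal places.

posterior mode = 1.000, posterior mean = 0.955

Posterior: Beta(1+20, 1+0) = Beta(21, 1).
Since β = 1 ≤ 1 and α > 1, the Beta density is monotone increasing on [0,1]; the mode is at 1.
Mean = 21/(21+1) = 0.955.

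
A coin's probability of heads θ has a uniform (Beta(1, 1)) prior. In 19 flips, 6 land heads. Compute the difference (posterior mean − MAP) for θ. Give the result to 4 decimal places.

0.0175

Posterior: Beta(1+6, 1+13) = Beta(7, 14).
Mode = (7−1)/(7+14−2) = 6/19 = 0.3158.
With a flat prior the MAP equals the MLE, 6/19.
Mean = 7/(7+14) = 7/21 = 0.3333.
Difference = 0.3333 − 0.3158 = 0.0175.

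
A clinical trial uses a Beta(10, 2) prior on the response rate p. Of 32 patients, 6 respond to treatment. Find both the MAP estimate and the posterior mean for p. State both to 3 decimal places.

Posterior: Beta(10+6, 2+26) = Beta(16, 28).
Mode = (16−1)/(16+28−2) = 15/42 = 0.357.
Mean = 16/(16+28) = 16/44 = 0.364.
Right-skewed posterior ⇒ mode < mean.

MAP: 0.357. Posterior mean: 0.364.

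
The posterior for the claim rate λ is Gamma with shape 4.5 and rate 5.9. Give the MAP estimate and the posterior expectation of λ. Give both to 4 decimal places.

MAP = 0.5932, posterior mean = 0.7627

Mode = (α−1)/β = 3.5/5.9 = 0.5932.
Mean = α/β = 4.5/5.9 = 0.7627.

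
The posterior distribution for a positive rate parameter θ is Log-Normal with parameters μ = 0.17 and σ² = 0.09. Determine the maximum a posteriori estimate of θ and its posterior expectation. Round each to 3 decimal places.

MAP: 1.083. Posterior mean: 1.240.

Mode = exp(μ − σ²) = exp(0.08) = 1.083.
Mean = exp(μ + σ²/2) = exp(0.215) = 1.240.
Mean > mode: the posterior has a right tail.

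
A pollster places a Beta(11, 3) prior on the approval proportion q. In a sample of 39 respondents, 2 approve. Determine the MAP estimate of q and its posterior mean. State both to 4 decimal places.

q_MAP = 0.2353, E[q|data] = 0.2453

Posterior: Beta(11+2, 3+37) = Beta(13, 40).
Mode = (13−1)/(13+40−2) = 12/51 = 0.2353.
Mean = 13/(13+40) = 13/53 = 0.2453.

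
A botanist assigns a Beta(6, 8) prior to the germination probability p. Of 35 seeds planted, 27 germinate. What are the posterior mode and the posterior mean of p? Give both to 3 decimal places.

Posterior: Beta(6+27, 8+8) = Beta(33, 16).
Mode = (33−1)/(33+16−2) = 32/47 = 0.681.
Mean = 33/(33+16) = 33/49 = 0.673.

MAP = 0.681; posterior mean = 0.673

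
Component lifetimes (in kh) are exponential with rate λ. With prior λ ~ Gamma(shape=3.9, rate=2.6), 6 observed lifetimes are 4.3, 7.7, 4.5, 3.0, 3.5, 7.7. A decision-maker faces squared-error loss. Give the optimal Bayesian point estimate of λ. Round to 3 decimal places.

Σ times = 30.7. Posterior: Gamma(shape = 3.9+6 = 9.9, rate = 2.6+30.7 = 33.3).
Mode = (α−1)/β = 8.9/33.3 = 0.267.
Mean = α/β = 9.9/33.3 = 0.297.
Squared-error loss ⇒ the optimal estimator is the posterior mean.

0.297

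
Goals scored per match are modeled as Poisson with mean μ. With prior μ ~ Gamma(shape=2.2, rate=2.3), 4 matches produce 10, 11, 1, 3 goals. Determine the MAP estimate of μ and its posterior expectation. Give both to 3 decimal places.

MAP = 4.159, posterior mean = 4.317

Σ counts = 25. Posterior: Gamma(shape = 2.2+25 = 27.2, rate = 2.3+4 = 6.3).
Mode = (α−1)/β = 26.2/6.3 = 4.159.
Mean = α/β = 27.2/6.3 = 4.317.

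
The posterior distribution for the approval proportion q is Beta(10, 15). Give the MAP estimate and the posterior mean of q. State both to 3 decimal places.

Mode = (10−1)/(10+15−2) = 9/23 = 0.391.
Mean = 10/(10+15) = 10/25 = 0.400.
The mean is pulled above the mode by the posterior's right skew.

MAP estimate = 0.391, posterior mean = 0.400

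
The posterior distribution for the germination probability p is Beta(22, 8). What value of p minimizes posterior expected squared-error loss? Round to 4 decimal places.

Mode = (22−1)/(22+8−2) = 21/28 = 0.7500.
Mean = 22/(22+8) = 22/30 = 0.7333.
Squared-error loss ⇒ the optimal estimator is the posterior mean.

0.7333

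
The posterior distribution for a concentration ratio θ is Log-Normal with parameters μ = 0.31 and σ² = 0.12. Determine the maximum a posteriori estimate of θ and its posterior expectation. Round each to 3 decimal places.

Mode = exp(μ − σ²) = exp(0.19) = 1.209.
Mean = exp(μ + σ²/2) = exp(0.370) = 1.448.

MAP = 1.209, posterior mean = 1.448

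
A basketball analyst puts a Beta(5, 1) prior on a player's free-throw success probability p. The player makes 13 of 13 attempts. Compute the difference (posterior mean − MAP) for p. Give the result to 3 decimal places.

-0.053

Posterior: Beta(5+13, 1+0) = Beta(18, 1).
Since β = 1 ≤ 1 and α > 1, the Beta density is monotone increasing on [0,1]; the mode is at 1.
Mean = 18/(18+1) = 0.947.
Difference = 0.947 − 1.000 = -0.053.
The posterior is left-skewed, so the mode exceeds the mean.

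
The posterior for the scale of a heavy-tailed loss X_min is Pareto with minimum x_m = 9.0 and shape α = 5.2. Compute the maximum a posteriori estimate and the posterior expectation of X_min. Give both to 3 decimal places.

The Pareto density is strictly decreasing on [x_m, ∞), so the mode is x_m = 9.000.
Mean = α·x_m/(α−1) = 5.2·9.0/4.2 = 11.143.
The mean is pulled above the mode by the posterior's right skew.

maximum a posteriori estimate = 9.000, posterior expectation = 11.143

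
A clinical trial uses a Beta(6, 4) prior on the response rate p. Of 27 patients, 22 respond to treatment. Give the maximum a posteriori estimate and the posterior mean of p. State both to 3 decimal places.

Posterior: Beta(6+22, 4+5) = Beta(28, 9).
Mode = (28−1)/(28+9−2) = 27/35 = 0.771.
Mean = 28/(28+9) = 28/37 = 0.757.

maximum a posteriori estimate = 0.771, posterior mean = 0.757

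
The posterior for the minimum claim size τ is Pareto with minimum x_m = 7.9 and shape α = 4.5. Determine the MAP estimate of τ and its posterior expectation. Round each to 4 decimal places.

MAP: 7.9000. Posterior mean: 10.1571.

The Pareto density is strictly decreasing on [x_m, ∞), so the mode is x_m = 7.9000.
Mean = α·x_m/(α−1) = 4.5·7.9/3.5 = 10.1571.
Right-skewed posterior ⇒ mode < mean.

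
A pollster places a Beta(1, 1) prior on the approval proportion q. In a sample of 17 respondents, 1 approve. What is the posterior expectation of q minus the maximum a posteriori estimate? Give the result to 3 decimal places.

Posterior: Beta(1+1, 1+16) = Beta(2, 17).
Mode = (2−1)/(2+17−2) = 1/17 = 0.059.
With a flat prior the MAP equals the MLE, 1/17.
Mean = 2/(2+17) = 2/19 = 0.105.
Difference = 0.105 − 0.059 = 0.046.

0.046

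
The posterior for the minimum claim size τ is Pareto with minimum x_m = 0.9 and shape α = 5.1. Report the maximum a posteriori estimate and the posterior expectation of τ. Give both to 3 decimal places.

The Pareto density is strictly decreasing on [x_m, ∞), so the mode is x_m = 0.900.
Mean = α·x_m/(α−1) = 5.1·0.9/4.1 = 1.120.
The posterior is right-skewed, so the mean exceeds the mode.

MAP: 0.900. Posterior mean: 1.120.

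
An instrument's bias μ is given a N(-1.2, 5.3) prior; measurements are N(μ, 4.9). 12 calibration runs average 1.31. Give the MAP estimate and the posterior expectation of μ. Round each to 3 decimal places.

Posterior for μ is Normal. Precision-weighted mean: (1/5.3·-1.2 + 12/4.9·1.31) / (1/5.3 + 12/4.9) = 1.130.
A Normal posterior is symmetric, so mode = mean.

MAP = 1.130; posterior mean = 1.130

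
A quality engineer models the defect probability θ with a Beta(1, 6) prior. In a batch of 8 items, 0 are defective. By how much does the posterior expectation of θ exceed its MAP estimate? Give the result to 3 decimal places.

0.067

Posterior: Beta(1+0, 6+8) = Beta(1, 14).
Since α = 1 ≤ 1 and β > 1, the Beta density is monotone decreasing on [0,1]; the mode is at 0.
Mean = 1/(1+14) = 0.067.
Difference = 0.067 − 0.000 = 0.067.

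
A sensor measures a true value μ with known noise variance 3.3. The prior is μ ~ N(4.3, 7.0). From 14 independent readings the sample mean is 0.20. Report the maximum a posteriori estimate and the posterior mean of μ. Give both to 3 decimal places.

MAP = 0.334; posterior mean = 0.334

Posterior for μ is Normal. Precision-weighted mean: (1/7.0·4.3 + 14/3.3·0.20) / (1/7.0 + 14/3.3) = 0.334.
A Normal posterior is symmetric, so mode = mean.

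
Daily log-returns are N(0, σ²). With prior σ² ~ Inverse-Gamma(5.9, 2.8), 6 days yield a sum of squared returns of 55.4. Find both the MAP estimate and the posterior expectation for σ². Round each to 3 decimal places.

Posterior: Inverse-Gamma(shape = 5.9+6/2 = 8.9, scale = 2.8+55.4/2 = 30.5).
Mode = β/(α+1) = 30.5/9.9 = 3.081.
Mean = β/(α−1) = 30.5/7.9 = 3.861.

MAP: 3.081. Posterior mean: 3.861.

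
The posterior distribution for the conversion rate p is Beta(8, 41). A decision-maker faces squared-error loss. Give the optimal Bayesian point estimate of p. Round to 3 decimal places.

Mode = (8−1)/(8+41−2) = 7/47 = 0.149.
Mean = 8/(8+41) = 8/49 = 0.163.
Squared-error loss ⇒ the optimal estimator is the posterior mean.

0.163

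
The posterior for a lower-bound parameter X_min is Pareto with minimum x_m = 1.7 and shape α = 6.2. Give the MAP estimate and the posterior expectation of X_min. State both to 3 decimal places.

MAP = 1.700, posterior mean = 2.027

The Pareto density is strictly decreasing on [x_m, ∞), so the mode is x_m = 1.700.
Mean = α·x_m/(α−1) = 6.2·1.7/5.2 = 2.027.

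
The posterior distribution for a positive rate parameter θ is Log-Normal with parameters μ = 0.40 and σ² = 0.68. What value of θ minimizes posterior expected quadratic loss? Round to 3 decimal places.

2.096

Mode = exp(μ − σ²) = exp(-0.28) = 0.756.
Mean = exp(μ + σ²/2) = exp(0.740) = 2.096.
Quadratic loss ⇒ the optimal estimator is the posterior mean.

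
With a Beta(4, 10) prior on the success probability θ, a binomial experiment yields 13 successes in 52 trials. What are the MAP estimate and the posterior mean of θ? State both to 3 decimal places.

Posterior: Beta(4+13, 10+39) = Beta(17, 49).
Mode = (17−1)/(17+49−2) = 16/64 = 0.250.
Mean = 17/(17+49) = 17/66 = 0.258.

MAP = 0.250; posterior mean = 0.258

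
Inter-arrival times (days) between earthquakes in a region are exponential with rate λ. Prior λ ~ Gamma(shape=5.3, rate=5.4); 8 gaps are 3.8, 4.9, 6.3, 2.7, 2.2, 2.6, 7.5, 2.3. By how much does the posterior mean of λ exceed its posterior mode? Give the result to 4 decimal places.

Σ times = 32.3. Posterior: Gamma(shape = 5.3+8 = 13.3, rate = 5.4+32.3 = 37.7).
Mode = (α−1)/β = 12.3/37.7 = 0.3263.
Mean = α/β = 13.3/37.7 = 0.3528.
Difference = 0.3528 − 0.3263 = 0.0265.
The mean is pulled above the mode by the posterior's right skew.

0.0265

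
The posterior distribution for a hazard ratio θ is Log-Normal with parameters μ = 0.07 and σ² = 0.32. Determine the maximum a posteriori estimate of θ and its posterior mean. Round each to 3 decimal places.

maximum a posteriori estimate = 0.779, posterior mean = 1.259

Mode = exp(μ − σ²) = exp(-0.25) = 0.779.
Mean = exp(μ + σ²/2) = exp(0.230) = 1.259.
Right-skewed posterior ⇒ mode < mean.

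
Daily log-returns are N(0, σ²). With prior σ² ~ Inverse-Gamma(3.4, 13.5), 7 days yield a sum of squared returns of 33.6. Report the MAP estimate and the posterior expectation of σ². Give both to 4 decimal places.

Posterior: Inverse-Gamma(shape = 3.4+7/2 = 6.9, scale = 13.5+33.6/2 = 30.3).
Mode = β/(α+1) = 30.3/7.9 = 3.8354.
Mean = β/(α−1) = 30.3/5.9 = 5.1356.
Right-skewed posterior ⇒ mode < mean.

σ²_MAP = 3.8354, E[σ²|data] = 5.1356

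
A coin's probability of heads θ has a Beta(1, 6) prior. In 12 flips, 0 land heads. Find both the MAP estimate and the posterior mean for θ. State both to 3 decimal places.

MAP estimate = 0.000, posterior mean = 0.053

Posterior: Beta(1+0, 6+12) = Beta(1, 18).
Since α = 1 ≤ 1 and β > 1, the Beta density is monotone decreasing on [0,1]; the mode is at 0.
Mean = 1/(1+18) = 0.053.
The mean is pulled above the mode by the posterior's right skew.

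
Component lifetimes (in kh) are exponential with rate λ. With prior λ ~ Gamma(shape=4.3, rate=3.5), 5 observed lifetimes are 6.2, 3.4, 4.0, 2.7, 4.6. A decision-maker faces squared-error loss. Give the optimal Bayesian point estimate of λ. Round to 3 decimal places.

Σ times = 20.9. Posterior: Gamma(shape = 4.3+5 = 9.3, rate = 3.5+20.9 = 24.4).
Mode = (α−1)/β = 8.3/24.4 = 0.340.
Mean = α/β = 9.3/24.4 = 0.381.
Squared-error loss ⇒ the optimal estimator is the posterior mean.

0.381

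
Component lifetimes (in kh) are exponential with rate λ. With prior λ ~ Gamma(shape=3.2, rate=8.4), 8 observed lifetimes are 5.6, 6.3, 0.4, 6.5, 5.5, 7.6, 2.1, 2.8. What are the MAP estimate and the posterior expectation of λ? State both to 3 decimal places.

λ_MAP = 0.226, E[λ|data] = 0.248

Σ times = 36.8. Posterior: Gamma(shape = 3.2+8 = 11.2, rate = 8.4+36.8 = 45.2).
Mode = (α−1)/β = 10.2/45.2 = 0.226.
Mean = α/β = 11.2/45.2 = 0.248.
Right-skewed posterior ⇒ mode < mean.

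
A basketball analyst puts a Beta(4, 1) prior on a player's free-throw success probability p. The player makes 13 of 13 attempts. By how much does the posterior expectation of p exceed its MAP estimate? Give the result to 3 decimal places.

Posterior: Beta(4+13, 1+0) = Beta(17, 1).
Since β = 1 ≤ 1 and α > 1, the Beta density is monotone increasing on [0,1]; the mode is at 1.
Mean = 17/(17+1) = 0.944.
Difference = 0.944 − 1.000 = -0.056.
The mean is pulled below the mode by the posterior's left skew.

-0.056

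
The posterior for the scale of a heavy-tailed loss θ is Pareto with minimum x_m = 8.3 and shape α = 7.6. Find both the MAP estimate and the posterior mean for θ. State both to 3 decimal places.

MAP = 8.300, posterior mean = 9.558

The Pareto density is strictly decreasing on [x_m, ∞), so the mode is x_m = 8.300.
Mean = α·x_m/(α−1) = 7.6·8.3/6.6 = 9.558.
Right-skewed posterior ⇒ mode < mean.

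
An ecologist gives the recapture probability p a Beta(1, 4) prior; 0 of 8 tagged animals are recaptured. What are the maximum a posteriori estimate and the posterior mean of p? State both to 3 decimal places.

Posterior: Beta(1+0, 4+8) = Beta(1, 12).
Since α = 1 ≤ 1 and β > 1, the Beta density is monotone decreasing on [0,1]; the mode is at 0.
Mean = 1/(1+12) = 0.077.

p_MAP = 0.000, E[p|data] = 0.077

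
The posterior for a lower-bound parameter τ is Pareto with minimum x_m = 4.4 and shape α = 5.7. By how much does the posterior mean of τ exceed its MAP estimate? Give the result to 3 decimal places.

The Pareto density is strictly decreasing on [x_m, ∞), so the mode is x_m = 4.400.
Mean = α·x_m/(α−1) = 5.7·4.4/4.7 = 5.336.
Difference = 5.336 − 4.400 = 0.936.
The posterior is right-skewed, so the mean exceeds the mode.

0.936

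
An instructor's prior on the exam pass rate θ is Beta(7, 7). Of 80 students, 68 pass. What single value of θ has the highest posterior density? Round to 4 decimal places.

Posterior: Beta(7+68, 7+12) = Beta(75, 19).
Mode = (75−1)/(75+19−2) = 74/92 = 0.8043.
Mean = 75/(75+19) = 75/94 = 0.7979.
This is the posterior mode — the MAP estimate.

0.8043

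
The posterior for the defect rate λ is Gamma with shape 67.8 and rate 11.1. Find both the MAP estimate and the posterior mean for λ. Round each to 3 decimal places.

MAP: 6.018. Posterior mean: 6.108.

Mode = (α−1)/β = 66.8/11.1 = 6.018.
Mean = α/β = 67.8/11.1 = 6.108.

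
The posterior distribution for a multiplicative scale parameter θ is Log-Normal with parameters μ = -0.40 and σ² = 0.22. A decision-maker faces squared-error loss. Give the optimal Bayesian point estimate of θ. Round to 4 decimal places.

0.7483

Mode = exp(μ − σ²) = exp(-0.62) = 0.5379.
Mean = exp(μ + σ²/2) = exp(-0.290) = 0.7483.
Squared-error loss ⇒ the optimal estimator is the posterior mean.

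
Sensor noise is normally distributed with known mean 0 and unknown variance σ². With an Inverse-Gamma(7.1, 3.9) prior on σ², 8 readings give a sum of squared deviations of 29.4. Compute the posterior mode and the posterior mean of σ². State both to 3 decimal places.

σ²_MAP = 1.537, E[σ²|data] = 1.842

Posterior: Inverse-Gamma(shape = 7.1+8/2 = 11.1, scale = 3.9+29.4/2 = 18.6).
Mode = β/(α+1) = 18.6/12.1 = 1.537.
Mean = β/(α−1) = 18.6/10.1 = 1.842.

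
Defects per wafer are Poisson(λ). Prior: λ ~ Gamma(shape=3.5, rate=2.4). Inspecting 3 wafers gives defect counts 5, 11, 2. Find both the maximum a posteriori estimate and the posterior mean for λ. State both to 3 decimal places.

Σ counts = 18. Posterior: Gamma(shape = 3.5+18 = 21.5, rate = 2.4+3 = 5.4).
Mode = (α−1)/β = 20.5/5.4 = 3.796.
Mean = α/β = 21.5/5.4 = 3.981.
Right-skewed posterior ⇒ mode < mean.

MAP: 3.796. Posterior mean: 3.981.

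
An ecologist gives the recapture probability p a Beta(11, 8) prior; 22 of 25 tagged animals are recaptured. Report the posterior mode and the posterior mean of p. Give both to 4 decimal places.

Posterior: Beta(11+22, 8+3) = Beta(33, 11).
Mode = (33−1)/(33+11−2) = 32/42 = 0.7619.
Mean = 33/(33+11) = 33/44 = 0.7500.
Mode > mean: the posterior has a left tail.

MAP = 0.7619, posterior mean = 0.7500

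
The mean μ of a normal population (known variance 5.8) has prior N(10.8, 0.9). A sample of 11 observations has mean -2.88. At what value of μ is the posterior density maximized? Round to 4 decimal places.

Posterior for μ is Normal. Precision-weighted mean: (1/0.9·10.8 + 11/5.8·-2.88) / (1/0.9 + 11/5.8) = 2.1738.
A Normal posterior is symmetric, so mode = mean.
This is the posterior mode — the MAP estimate.

2.1738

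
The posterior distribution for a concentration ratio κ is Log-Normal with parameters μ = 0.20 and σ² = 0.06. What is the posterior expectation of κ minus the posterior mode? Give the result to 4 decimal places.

Mode = exp(μ − σ²) = exp(0.14) = 1.1503.
Mean = exp(μ + σ²/2) = exp(0.230) = 1.2586.
Difference = 1.2586 − 1.1503 = 0.1083.

0.1083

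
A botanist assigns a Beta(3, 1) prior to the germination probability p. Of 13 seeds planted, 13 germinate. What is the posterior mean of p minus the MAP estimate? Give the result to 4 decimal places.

Posterior: Beta(3+13, 1+0) = Beta(16, 1).
Since β = 1 ≤ 1 and α > 1, the Beta density is monotone increasing on [0,1]; the mode is at 1.
Mean = 16/(16+1) = 0.9412.
Difference = 0.9412 − 1.0000 = -0.0588.

-0.0588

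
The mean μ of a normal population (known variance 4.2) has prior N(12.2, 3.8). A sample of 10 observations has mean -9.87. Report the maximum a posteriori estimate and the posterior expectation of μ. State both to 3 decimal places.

maximum a posteriori estimate = -7.673, posterior expectation = -7.673

Posterior for μ is Normal. Precision-weighted mean: (1/3.8·12.2 + 10/4.2·-9.87) / (1/3.8 + 10/4.2) = -7.673.
A Normal posterior is symmetric, so mode = mean.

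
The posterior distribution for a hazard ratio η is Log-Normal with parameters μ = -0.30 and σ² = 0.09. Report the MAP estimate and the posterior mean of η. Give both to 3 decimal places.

MAP = 0.677; posterior mean = 0.775

Mode = exp(μ − σ²) = exp(-0.39) = 0.677.
Mean = exp(μ + σ²/2) = exp(-0.255) = 0.775.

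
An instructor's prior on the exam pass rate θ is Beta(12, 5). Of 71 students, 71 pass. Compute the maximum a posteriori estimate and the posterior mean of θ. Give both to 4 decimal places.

maximum a posteriori estimate = 0.9535, posterior mean = 0.9432

Posterior: Beta(12+71, 5+0) = Beta(83, 5).
Mode = (83−1)/(83+5−2) = 82/86 = 0.9535.
Mean = 83/(83+5) = 83/88 = 0.9432.
Mode > mean: the posterior has a left tail.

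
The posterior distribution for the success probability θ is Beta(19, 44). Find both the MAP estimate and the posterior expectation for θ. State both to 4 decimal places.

Mode = (19−1)/(19+44−2) = 18/61 = 0.2951.
Mean = 19/(19+44) = 19/63 = 0.3016.

θ_MAP = 0.2951, E[θ|data] = 0.3016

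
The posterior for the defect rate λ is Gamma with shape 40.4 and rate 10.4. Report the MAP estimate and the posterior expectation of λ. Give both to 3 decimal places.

MAP = 3.788; posterior mean = 3.885

Mode = (α−1)/β = 39.4/10.4 = 3.788.
Mean = α/β = 40.4/10.4 = 3.885.
Mean > mode: the posterior has a right tail.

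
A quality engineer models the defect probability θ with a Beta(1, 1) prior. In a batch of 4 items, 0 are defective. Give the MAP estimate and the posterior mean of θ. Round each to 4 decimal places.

Posterior: Beta(1+0, 1+4) = Beta(1, 5).
Since α = 1 ≤ 1 and β > 1, the Beta density is monotone decreasing on [0,1]; the mode is at 0.
Mean = 1/(1+5) = 0.1667.

MAP: 0.0000. Posterior mean: 0.1667.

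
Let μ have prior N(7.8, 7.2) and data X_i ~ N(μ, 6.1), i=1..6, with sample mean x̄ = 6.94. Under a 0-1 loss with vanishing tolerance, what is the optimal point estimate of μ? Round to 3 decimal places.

Posterior for μ is Normal. Precision-weighted mean: (1/7.2·7.8 + 6/6.1·6.94) / (1/7.2 + 6/6.1) = 7.046.
A Normal posterior is symmetric, so mode = mean.
This is the posterior mode — the MAP estimate.

7.046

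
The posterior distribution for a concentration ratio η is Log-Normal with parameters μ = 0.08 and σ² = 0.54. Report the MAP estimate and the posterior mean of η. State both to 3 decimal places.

MAP estimate = 0.631, posterior mean = 1.419

Mode = exp(μ − σ²) = exp(-0.46) = 0.631.
Mean = exp(μ + σ²/2) = exp(0.350) = 1.419.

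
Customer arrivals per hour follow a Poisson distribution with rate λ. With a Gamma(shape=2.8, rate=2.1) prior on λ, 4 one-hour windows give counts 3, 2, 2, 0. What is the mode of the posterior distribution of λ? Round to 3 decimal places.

Σ counts = 7. Posterior: Gamma(shape = 2.8+7 = 9.8, rate = 2.1+4 = 6.1).
Mode = (α−1)/β = 8.8/6.1 = 1.443.
Mean = α/β = 9.8/6.1 = 1.607.
This is the posterior mode — the MAP estimate.

1.443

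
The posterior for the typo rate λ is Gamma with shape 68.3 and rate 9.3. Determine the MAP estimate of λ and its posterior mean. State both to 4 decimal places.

λ_MAP = 7.2366, E[λ|data] = 7.3441

Mode = (α−1)/β = 67.3/9.3 = 7.2366.
Mean = α/β = 68.3/9.3 = 7.3441.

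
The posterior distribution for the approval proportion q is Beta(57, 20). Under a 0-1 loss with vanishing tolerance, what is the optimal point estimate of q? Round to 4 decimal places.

Mode = (57−1)/(57+20−2) = 56/75 = 0.7467.
Mean = 57/(57+20) = 57/77 = 0.7403.
This is the posterior mode — the MAP estimate.

0.7467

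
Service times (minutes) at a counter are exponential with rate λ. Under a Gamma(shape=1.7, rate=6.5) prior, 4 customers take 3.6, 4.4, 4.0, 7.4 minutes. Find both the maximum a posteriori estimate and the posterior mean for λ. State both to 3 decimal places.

λ_MAP = 0.181, E[λ|data] = 0.220

Σ times = 19.4. Posterior: Gamma(shape = 1.7+4 = 5.7, rate = 6.5+19.4 = 25.9).
Mode = (α−1)/β = 4.7/25.9 = 0.181.
Mean = α/β = 5.7/25.9 = 0.220.
Mean > mode: the posterior has a right tail.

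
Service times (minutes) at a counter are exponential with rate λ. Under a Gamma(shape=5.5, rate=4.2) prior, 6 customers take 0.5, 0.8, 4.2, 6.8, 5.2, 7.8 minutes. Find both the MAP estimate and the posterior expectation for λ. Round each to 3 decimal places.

λ_MAP = 0.356, E[λ|data] = 0.390

Σ times = 25.3. Posterior: Gamma(shape = 5.5+6 = 11.5, rate = 4.2+25.3 = 29.5).
Mode = (α−1)/β = 10.5/29.5 = 0.356.
Mean = α/β = 11.5/29.5 = 0.390.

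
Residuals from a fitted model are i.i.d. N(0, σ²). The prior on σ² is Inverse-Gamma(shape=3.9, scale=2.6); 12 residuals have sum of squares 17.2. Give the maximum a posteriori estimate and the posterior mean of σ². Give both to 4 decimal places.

MAP = 1.0275, posterior mean = 1.2584

Posterior: Inverse-Gamma(shape = 3.9+12/2 = 9.9, scale = 2.6+17.2/2 = 11.2).
Mode = β/(α+1) = 11.2/10.9 = 1.0275.
Mean = β/(α−1) = 11.2/8.9 = 1.2584.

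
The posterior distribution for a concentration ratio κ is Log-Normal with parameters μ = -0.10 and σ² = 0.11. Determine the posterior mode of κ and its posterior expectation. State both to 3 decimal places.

MAP = 0.811, posterior mean = 0.956

Mode = exp(μ − σ²) = exp(-0.21) = 0.811.
Mean = exp(μ + σ²/2) = exp(-0.045) = 0.956.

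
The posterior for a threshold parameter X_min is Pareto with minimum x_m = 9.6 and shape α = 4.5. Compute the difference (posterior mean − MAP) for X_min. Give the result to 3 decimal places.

2.743

The Pareto density is strictly decreasing on [x_m, ∞), so the mode is x_m = 9.600.
Mean = α·x_m/(α−1) = 4.5·9.6/3.5 = 12.343.
Difference = 12.343 − 9.600 = 2.743.
Right-skewed posterior ⇒ mode < mean.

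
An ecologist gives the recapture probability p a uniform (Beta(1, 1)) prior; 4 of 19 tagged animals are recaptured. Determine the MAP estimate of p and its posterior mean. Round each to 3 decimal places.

Posterior: Beta(1+4, 1+15) = Beta(5, 16).
Mode = (5−1)/(5+16−2) = 4/19 = 0.211.
With a flat prior the MAP equals the MLE, 4/19.
Mean = 5/(5+16) = 5/21 = 0.238.
Mean > mode: the posterior has a right tail.

p_MAP = 0.211, E[p|data] = 0.238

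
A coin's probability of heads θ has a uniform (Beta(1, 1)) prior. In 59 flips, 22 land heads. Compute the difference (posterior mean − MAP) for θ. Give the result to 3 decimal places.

Posterior: Beta(1+22, 1+37) = Beta(23, 38).
Mode = (23−1)/(23+38−2) = 22/59 = 0.373.
With a flat prior the MAP equals the MLE, 22/59.
Mean = 23/(23+38) = 23/61 = 0.377.
Difference = 0.377 − 0.373 = 0.004.

0.004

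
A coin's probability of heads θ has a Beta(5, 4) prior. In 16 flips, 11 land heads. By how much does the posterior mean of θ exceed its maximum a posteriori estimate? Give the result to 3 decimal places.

-0.012

Posterior: Beta(5+11, 4+5) = Beta(16, 9).
Mode = (16−1)/(16+9−2) = 15/23 = 0.652.
Mean = 16/(16+9) = 16/25 = 0.640.
Difference = 0.640 − 0.652 = -0.012.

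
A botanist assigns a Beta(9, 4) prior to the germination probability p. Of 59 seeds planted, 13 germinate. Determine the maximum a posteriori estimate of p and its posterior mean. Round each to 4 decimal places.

p_MAP = 0.3000, E[p|data] = 0.3056

Posterior: Beta(9+13, 4+46) = Beta(22, 50).
Mode = (22−1)/(22+50−2) = 21/70 = 0.3000.
Mean = 22/(22+50) = 22/72 = 0.3056.
Right-skewed posterior ⇒ mode < mean.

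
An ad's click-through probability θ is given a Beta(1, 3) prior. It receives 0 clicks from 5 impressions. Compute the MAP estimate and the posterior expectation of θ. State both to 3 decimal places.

MAP: 0.000. Posterior mean: 0.111.

Posterior: Beta(1+0, 3+5) = Beta(1, 8).
Since α = 1 ≤ 1 and β > 1, the Beta density is monotone decreasing on [0,1]; the mode is at 0.
Mean = 1/(1+8) = 0.111.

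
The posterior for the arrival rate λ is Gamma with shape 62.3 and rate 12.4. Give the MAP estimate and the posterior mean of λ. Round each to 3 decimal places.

MAP: 4.944. Posterior mean: 5.024.

Mode = (α−1)/β = 61.3/12.4 = 4.944.
Mean = α/β = 62.3/12.4 = 5.024.
Mean > mode: the posterior has a right tail.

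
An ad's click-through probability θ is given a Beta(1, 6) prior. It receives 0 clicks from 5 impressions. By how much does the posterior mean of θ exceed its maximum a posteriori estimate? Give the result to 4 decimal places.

0.0833

Posterior: Beta(1+0, 6+5) = Beta(1, 11).
Since α = 1 ≤ 1 and β > 1, the Beta density is monotone decreasing on [0,1]; the mode is at 0.
Mean = 1/(1+11) = 0.0833.
Difference = 0.0833 − 0.0000 = 0.0833.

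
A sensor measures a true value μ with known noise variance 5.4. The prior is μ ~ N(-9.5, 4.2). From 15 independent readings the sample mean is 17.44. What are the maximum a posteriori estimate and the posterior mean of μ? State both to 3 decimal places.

μ_MAP = 15.313, E[μ|data] = 15.313

Posterior for μ is Normal. Precision-weighted mean: (1/4.2·-9.5 + 15/5.4·17.44) / (1/4.2 + 15/5.4) = 15.313.
A Normal posterior is symmetric, so mode = mean.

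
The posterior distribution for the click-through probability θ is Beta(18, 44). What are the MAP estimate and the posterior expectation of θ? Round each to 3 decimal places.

MAP: 0.283. Posterior mean: 0.290.

Mode = (18−1)/(18+44−2) = 17/60 = 0.283.
Mean = 18/(18+44) = 18/62 = 0.290.
Mean > mode: the posterior has a right tail.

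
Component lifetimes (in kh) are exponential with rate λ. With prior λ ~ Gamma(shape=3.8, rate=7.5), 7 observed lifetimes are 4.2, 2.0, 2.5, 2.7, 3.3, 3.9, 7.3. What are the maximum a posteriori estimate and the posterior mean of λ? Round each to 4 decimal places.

MAP = 0.2934; posterior mean = 0.3234

Σ times = 25.9. Posterior: Gamma(shape = 3.8+7 = 10.8, rate = 7.5+25.9 = 33.4).
Mode = (α−1)/β = 9.8/33.4 = 0.2934.
Mean = α/β = 10.8/33.4 = 0.3234.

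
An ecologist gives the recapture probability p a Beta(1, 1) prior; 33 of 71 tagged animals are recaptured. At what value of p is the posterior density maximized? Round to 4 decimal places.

Posterior: Beta(1+33, 1+38) = Beta(34, 39).
Mode = (34−1)/(34+39−2) = 33/71 = 0.4648.
With a flat prior the MAP equals the MLE, 33/71.
Mean = 34/(34+39) = 34/73 = 0.4658.
This is the posterior mode — the MAP estimate.

0.4648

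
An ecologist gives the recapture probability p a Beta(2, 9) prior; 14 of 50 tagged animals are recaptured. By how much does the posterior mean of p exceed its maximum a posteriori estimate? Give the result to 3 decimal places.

0.008

Posterior: Beta(2+14, 9+36) = Beta(16, 45).
Mode = (16−1)/(16+45−2) = 15/59 = 0.254.
Mean = 16/(16+45) = 16/61 = 0.262.
Difference = 0.262 − 0.254 = 0.008.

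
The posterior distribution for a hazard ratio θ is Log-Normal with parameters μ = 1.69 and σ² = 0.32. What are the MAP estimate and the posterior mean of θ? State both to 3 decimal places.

Mode = exp(μ − σ²) = exp(1.37) = 3.935.
Mean = exp(μ + σ²/2) = exp(1.850) = 6.360.
Mean > mode: the posterior has a right tail.

MAP estimate = 3.935, posterior mean = 6.360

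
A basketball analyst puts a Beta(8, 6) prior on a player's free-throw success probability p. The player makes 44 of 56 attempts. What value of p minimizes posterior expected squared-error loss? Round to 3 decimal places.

0.743

Posterior: Beta(8+44, 6+12) = Beta(52, 18).
Mode = (52−1)/(52+18−2) = 51/68 = 0.750.
Mean = 52/(52+18) = 52/70 = 0.743.
Squared-error loss ⇒ the optimal estimator is the posterior mean.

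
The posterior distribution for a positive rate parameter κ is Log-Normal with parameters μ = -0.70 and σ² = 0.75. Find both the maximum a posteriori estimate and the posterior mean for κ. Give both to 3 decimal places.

Mode = exp(μ − σ²) = exp(-1.45) = 0.235.
Mean = exp(μ + σ²/2) = exp(-0.325) = 0.723.
The mean is pulled above the mode by the posterior's right skew.

MAP: 0.235. Posterior mean: 0.723.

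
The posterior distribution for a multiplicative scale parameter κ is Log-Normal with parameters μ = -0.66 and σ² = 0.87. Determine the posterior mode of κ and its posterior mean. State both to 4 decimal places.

Mode = exp(μ − σ²) = exp(-1.53) = 0.2165.
Mean = exp(μ + σ²/2) = exp(-0.225) = 0.7985.

MAP = 0.2165; posterior mean = 0.7985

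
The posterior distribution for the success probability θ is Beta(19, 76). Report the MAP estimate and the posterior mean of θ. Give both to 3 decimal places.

Mode = (19−1)/(19+76−2) = 18/93 = 0.194.
Mean = 19/(19+76) = 19/95 = 0.200.

MAP estimate = 0.194, posterior mean = 0.200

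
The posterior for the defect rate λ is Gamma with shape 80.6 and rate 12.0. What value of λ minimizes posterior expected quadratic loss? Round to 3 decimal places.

Mode = (α−1)/β = 79.6/12.0 = 6.633.
Mean = α/β = 80.6/12.0 = 6.717.
Quadratic loss ⇒ the optimal estimator is the posterior mean.

6.717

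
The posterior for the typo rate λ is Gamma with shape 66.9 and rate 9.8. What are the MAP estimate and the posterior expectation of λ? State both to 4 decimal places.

Mode = (α−1)/β = 65.9/9.8 = 6.7245.
Mean = α/β = 66.9/9.8 = 6.8265.
The mean is pulled above the mode by the posterior's right skew.

MAP = 6.7245, posterior mean = 6.8265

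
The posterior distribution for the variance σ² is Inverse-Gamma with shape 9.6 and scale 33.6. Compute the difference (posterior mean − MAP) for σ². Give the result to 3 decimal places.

0.737

Mode = β/(α+1) = 33.6/10.6 = 3.170.
Mean = β/(α−1) = 33.6/8.6 = 3.907.
Difference = 3.907 − 3.170 = 0.737.
The posterior is right-skewed, so the mean exceeds the mode.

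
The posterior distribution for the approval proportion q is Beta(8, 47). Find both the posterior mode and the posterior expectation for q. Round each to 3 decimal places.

q_MAP = 0.132, E[q|data] = 0.145

Mode = (8−1)/(8+47−2) = 7/53 = 0.132.
Mean = 8/(8+47) = 8/55 = 0.145.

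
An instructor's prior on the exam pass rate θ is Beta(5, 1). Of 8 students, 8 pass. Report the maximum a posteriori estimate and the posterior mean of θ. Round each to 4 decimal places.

Posterior: Beta(5+8, 1+0) = Beta(13, 1).
Since β = 1 ≤ 1 and α > 1, the Beta density is monotone increasing on [0,1]; the mode is at 1.
Mean = 13/(13+1) = 0.9286.

MAP = 1.0000; posterior mean = 0.9286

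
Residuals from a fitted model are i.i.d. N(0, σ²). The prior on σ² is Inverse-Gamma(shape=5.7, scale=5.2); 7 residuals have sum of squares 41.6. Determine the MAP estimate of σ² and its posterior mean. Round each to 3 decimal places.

Posterior: Inverse-Gamma(shape = 5.7+7/2 = 9.2, scale = 5.2+41.6/2 = 26.0).
Mode = β/(α+1) = 26.0/10.2 = 2.549.
Mean = β/(α−1) = 26.0/8.2 = 3.171.

MAP = 2.549, posterior mean = 3.171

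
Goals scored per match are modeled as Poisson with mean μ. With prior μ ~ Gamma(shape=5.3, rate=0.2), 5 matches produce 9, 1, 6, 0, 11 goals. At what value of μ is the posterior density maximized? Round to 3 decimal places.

Σ counts = 27. Posterior: Gamma(shape = 5.3+27 = 32.3, rate = 0.2+5 = 5.2).
Mode = (α−1)/β = 31.3/5.2 = 6.019.
Mean = α/β = 32.3/5.2 = 6.212.
This is the posterior mode — the MAP estimate.

6.019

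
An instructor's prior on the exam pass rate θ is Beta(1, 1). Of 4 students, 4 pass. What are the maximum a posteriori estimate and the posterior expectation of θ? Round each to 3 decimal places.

Posterior: Beta(1+4, 1+0) = Beta(5, 1).
Since β = 1 ≤ 1 and α > 1, the Beta density is monotone increasing on [0,1]; the mode is at 1.
Mean = 5/(5+1) = 0.833.
The mean is pulled below the mode by the posterior's left skew.

θ_MAP = 1.000, E[θ|data] = 0.833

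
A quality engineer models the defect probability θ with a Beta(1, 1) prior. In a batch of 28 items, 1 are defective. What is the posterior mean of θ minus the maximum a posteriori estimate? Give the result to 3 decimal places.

0.031

Posterior: Beta(1+1, 1+27) = Beta(2, 28).
Mode = (2−1)/(2+28−2) = 1/28 = 0.036.
With a flat prior the MAP equals the MLE, 1/28.
Mean = 2/(2+28) = 2/30 = 0.067.
Difference = 0.067 − 0.036 = 0.031.
Right-skewed posterior ⇒ mode < mean.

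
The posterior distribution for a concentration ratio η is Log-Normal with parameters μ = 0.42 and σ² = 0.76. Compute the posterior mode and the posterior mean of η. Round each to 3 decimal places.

Mode = exp(μ − σ²) = exp(-0.34) = 0.712.
Mean = exp(μ + σ²/2) = exp(0.800) = 2.226.

MAP = 0.712, posterior mean = 2.226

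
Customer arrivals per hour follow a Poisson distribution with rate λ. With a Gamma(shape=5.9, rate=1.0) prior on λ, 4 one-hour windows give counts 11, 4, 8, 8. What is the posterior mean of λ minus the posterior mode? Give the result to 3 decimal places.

Σ counts = 31. Posterior: Gamma(shape = 5.9+31 = 36.9, rate = 1.0+4 = 5.0).
Mode = (α−1)/β = 35.9/5.0 = 7.180.
Mean = α/β = 36.9/5.0 = 7.380.
Difference = 7.380 − 7.180 = 0.200.
Right-skewed posterior ⇒ mode < mean.

0.200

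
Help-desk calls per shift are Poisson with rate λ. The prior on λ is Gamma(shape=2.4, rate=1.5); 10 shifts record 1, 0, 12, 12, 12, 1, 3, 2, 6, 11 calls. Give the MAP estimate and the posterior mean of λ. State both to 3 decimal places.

Σ counts = 60. Posterior: Gamma(shape = 2.4+60 = 62.4, rate = 1.5+10 = 11.5).
Mode = (α−1)/β = 61.4/11.5 = 5.339.
Mean = α/β = 62.4/11.5 = 5.426.

MAP = 5.339, posterior mean = 5.426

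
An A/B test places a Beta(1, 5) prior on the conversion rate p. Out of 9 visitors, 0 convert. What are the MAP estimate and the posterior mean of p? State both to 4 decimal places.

Posterior: Beta(1+0, 5+9) = Beta(1, 14).
Since α = 1 ≤ 1 and β > 1, the Beta density is monotone decreasing on [0,1]; the mode is at 0.
Mean = 1/(1+14) = 0.0667.

p_MAP = 0.0000, E[p|data] = 0.0667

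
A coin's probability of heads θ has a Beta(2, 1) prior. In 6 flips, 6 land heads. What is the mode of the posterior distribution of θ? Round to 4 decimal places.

1.0000

Posterior: Beta(2+6, 1+0) = Beta(8, 1).
Since β = 1 ≤ 1 and α > 1, the Beta density is monotone increasing on [0,1]; the mode is at 1.
Mean = 8/(8+1) = 0.8889.
This is the posterior mode — the MAP estimate.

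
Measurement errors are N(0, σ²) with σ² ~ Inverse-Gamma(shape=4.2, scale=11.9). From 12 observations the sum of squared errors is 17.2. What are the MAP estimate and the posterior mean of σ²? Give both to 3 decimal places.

Posterior: Inverse-Gamma(shape = 4.2+12/2 = 10.2, scale = 11.9+17.2/2 = 20.5).
Mode = β/(α+1) = 20.5/11.2 = 1.830.
Mean = β/(α−1) = 20.5/9.2 = 2.228.

MAP estimate = 1.830, posterior mean = 2.228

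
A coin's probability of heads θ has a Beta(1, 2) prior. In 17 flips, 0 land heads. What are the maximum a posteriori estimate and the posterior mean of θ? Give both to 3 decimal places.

Posterior: Beta(1+0, 2+17) = Beta(1, 19).
Since α = 1 ≤ 1 and β > 1, the Beta density is monotone decreasing on [0,1]; the mode is at 0.
Mean = 1/(1+19) = 0.050.

MAP = 0.000, posterior mean = 0.050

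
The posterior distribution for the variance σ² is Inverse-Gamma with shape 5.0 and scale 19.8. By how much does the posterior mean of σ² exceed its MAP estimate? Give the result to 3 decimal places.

1.650

Mode = β/(α+1) = 19.8/6.0 = 3.300.
Mean = β/(α−1) = 19.8/4.0 = 4.950.
Difference = 4.950 − 3.300 = 1.650.
Right-skewed posterior ⇒ mode < mean.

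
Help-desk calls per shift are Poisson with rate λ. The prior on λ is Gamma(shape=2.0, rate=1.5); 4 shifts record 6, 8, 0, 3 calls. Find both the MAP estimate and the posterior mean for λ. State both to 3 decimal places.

MAP: 3.273. Posterior mean: 3.455.

Σ counts = 17. Posterior: Gamma(shape = 2.0+17 = 19.0, rate = 1.5+4 = 5.5).
Mode = (α−1)/β = 18.0/5.5 = 3.273.
Mean = α/β = 19.0/5.5 = 3.455.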